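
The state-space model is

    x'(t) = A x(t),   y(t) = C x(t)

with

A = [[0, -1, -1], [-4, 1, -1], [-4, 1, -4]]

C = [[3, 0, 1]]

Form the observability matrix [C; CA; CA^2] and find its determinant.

-217

CA = [[-4, -2, -7]]
CA^2 = [[36, -5, 34]]
Observability matrix O = [C; CA; CA^2] = [[3, 0, 1], [-4, -2, -7], [36, -5, 34]]
Expanding along the first row, det(O) = 3·((-2)·34 - (-7)·(-5)) - 0·((-4)·34 - (-7)·36) + 1·((-4)·(-5) - (-2)·36) = 3·(-103) - 0·116 + 1·92 = -217
Since det(O) ≠ 0, rank(O) = 3 and the system is completely observable.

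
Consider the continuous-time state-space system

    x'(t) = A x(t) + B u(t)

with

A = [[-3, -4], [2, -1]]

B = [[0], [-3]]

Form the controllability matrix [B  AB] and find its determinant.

AB = [[12], [3]]
Controllability matrix C = [B  AB] = [[0, 12], [-3, 3]]
det(C) = 0·3 - 12·(-3) = 0 - (-36) = 36
Since det(C) ≠ 0, rank(C) = 2 and the system is completely controllable.

36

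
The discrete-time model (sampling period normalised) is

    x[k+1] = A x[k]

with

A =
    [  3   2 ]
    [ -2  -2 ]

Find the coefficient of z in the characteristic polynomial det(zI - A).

For a 2×2 matrix, det(zI - A) = z^2 - (tr A)z + det A.
tr A = 1, det A = -2.
So p(z) = z^2 - z - 2.
The coefficient of z is -1.

-1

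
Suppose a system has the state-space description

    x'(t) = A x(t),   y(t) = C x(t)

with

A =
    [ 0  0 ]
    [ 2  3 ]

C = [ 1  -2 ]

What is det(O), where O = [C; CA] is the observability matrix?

-14

CA = [[-4, -6]]
Observability matrix O = [C; CA] = [[1, -2], [-4, -6]]
det(O) = 1·(-6) - (-2)·(-4) = -6 - 8 = -14
Since det(O) ≠ 0, rank(O) = 2 and the system is completely observable.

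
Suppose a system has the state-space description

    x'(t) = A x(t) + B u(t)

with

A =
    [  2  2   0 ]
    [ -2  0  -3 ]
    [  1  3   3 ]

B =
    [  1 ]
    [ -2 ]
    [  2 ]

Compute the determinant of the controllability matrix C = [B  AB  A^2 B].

AB = [[-2], [-8], [1]]
A^2B = [[-20], [1], [-23]]
Controllability matrix C = [B  AB  A^2B] = [[1, -2, -20], [-2, -8, 1], [2, 1, -23]]
Expanding along the first row, det(C) = 1·((-8)·(-23) - 1·1) - (-2)·((-2)·(-23) - 1·2) + (-20)·((-2)·1 - (-8)·2) = 1·183 - (-2)·44 + (-20)·14 = -9
Since det(C) ≠ 0, rank(C) = 3 and the system is completely controllable.

-9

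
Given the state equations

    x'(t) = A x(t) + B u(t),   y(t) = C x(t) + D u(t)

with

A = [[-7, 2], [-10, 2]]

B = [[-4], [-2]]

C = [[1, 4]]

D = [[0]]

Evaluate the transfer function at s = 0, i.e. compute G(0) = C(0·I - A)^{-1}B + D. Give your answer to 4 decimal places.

G(0) = C(-A)^{-1}B + D = -C A^{-1} B + D.
det A = 6, so A^{-1} = (1/6)·adj(A) = [[1/3, -1/3], [5/3, -7/6]]
A^{-1} B = [-2/3, -13/3]^T
C A^{-1} B = -18
G(0) = D - C A^{-1} B = 0 - (-18) = 18

18.0000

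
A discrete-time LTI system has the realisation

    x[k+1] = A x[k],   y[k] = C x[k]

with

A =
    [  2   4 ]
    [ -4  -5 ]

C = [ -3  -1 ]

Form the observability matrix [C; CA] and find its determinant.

CA = [[-2, -7]]
Observability matrix O = [C; CA] = [[-3, -1], [-2, -7]]
det(O) = (-3)·(-7) - (-1)·(-2) = 21 - 2 = 19
Since det(O) ≠ 0, rank(O) = 2 and the system is completely observable.

19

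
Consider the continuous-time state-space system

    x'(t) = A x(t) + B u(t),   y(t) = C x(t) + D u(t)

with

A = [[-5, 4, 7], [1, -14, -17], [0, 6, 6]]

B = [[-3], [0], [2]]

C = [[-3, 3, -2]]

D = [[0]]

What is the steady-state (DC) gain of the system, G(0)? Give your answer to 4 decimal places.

-9.1667

G(0) = C(-A)^{-1}B + D = -C A^{-1} B + D.
det A = -72, so A^{-1} = (1/-72)·adj(A) = [[-1/4, -1/4, -5/12], [1/12, 5/12, 13/12], [-1/12, -5/12, -11/12]]
A^{-1} B = [-1/12, 23/12, -19/12]^T
C A^{-1} B = 55/6
G(0) = D - C A^{-1} B = 0 - (55/6) = -55/6 ≈ -9.1667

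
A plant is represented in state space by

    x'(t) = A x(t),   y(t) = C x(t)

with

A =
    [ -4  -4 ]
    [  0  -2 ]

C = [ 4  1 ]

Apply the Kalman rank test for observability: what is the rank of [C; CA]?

2

CA = [[-16, -18]]
Observability matrix O = [C; CA] = [[4, 1], [-16, -18]]
det(O) = 4·(-18) - 1·(-16) = -72 - (-16) = -56 ≠ 0, so rank(O) = 2.
rank(O) = 2 = n, so the pair (A, C) is completely observable.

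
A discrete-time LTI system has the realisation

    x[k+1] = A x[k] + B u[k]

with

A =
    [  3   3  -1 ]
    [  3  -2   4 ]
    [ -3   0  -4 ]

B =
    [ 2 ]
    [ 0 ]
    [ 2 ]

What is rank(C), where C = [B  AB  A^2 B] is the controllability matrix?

AB = [[4], [14], [-14]]
A^2B = [[68], [-72], [44]]
Controllability matrix C = [B  AB  A^2B] = [[2, 4, 68], [0, 14, -72], [2, -14, 44]]
det(C) = 2·(14·44 - (-72)·(-14)) - 4·(0·44 - (-72)·2) + 68·(0·(-14) - 14·2) = 2·(-392) - 4·144 + 68·(-28) = -3264 ≠ 0, so rank(C) = 3.
rank(C) = 3 = n, so the pair (A, B) is completely controllable.

3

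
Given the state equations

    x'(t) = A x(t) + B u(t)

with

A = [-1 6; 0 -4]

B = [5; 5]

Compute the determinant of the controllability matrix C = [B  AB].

-225

AB = [[25], [-20]]
Controllability matrix C = [B  AB] = [[5, 25], [5, -20]]
det(C) = 5·(-20) - 25·5 = -100 - 125 = -225
Since det(C) ≠ 0, rank(C) = 2 and the system is completely controllable.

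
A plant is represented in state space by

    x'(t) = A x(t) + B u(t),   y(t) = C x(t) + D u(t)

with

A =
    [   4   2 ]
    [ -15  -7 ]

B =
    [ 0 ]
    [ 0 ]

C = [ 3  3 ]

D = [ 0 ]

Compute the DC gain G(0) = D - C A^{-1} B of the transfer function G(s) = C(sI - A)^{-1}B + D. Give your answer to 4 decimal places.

G(0) = C(-A)^{-1}B + D = -C A^{-1} B + D.
det A = 2, so A^{-1} = (1/2)·adj(A) = [[-7/2, -1], [15/2, 2]]
A^{-1} B = [0, 0]^T
C A^{-1} B = 0
G(0) = D - C A^{-1} B = 0 - (0) = 0

0.0000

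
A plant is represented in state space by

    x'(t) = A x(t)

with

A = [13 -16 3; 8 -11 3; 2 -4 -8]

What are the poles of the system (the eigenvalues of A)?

det(sI - A) = s^3 - (tr A)s^2 + (M11 + M22 + M33)s - det A, where Mii is the 2×2 principal minor of A obtained by deleting row i and column i.
tr A = 13 + (-11) + (-8) = -6; M11 = (-11)·(-8) - 3·(-4) = 88 - (-12) = 100; M22 = 13·(-8) - 3·2 = -104 - 6 = -110; M33 = 13·(-11) - (-16)·8 = -143 - (-128) = -15; sum of minors = -25.
det A = 13·((-11)·(-8) - 3·(-4)) - (-16)·(8·(-8) - 3·2) + 3·(8·(-4) - (-11)·2) = 13·100 - (-16)·(-70) + 3·(-10) = 150.
So p(s) = det(sI - A) = s^3 + 6s^2 - 25s - 150.
Rational-root test: any integer root divides -150. Testing small divisors, s = -5 works: p(-5) = -125 + 150 + 125 + (-150) = 0, so (s + 5) is a factor.
Dividing, p(s) = (s + 5)(s^2 + s - 30).
Factor s^2 + s - 30: two numbers with sum -1 and product -30 are 5 and -6, so s^2 + s - 30 = (s - 5)(s + 6).
Hence p(s) = (s - 5) (s + 5) (s + 6), with roots -6, -5, 5.
At least one eigenvalue has non-negative real part, so the system is not asymptotically stable.

-6, -5, 5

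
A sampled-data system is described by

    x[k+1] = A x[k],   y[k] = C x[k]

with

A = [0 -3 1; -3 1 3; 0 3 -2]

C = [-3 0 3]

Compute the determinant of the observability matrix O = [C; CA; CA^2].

CA = [[0, 18, -9]]
CA^2 = [[-54, -9, 72]]
Observability matrix O = [C; CA; CA^2] = [[-3, 0, 3], [0, 18, -9], [-54, -9, 72]]
Expanding along the first row, det(O) = (-3)·(18·72 - (-9)·(-9)) - 0·(0·72 - (-9)·(-54)) + 3·(0·(-9) - 18·(-54)) = (-3)·1215 - 0·(-486) + 3·972 = -729
Since det(O) ≠ 0, rank(O) = 3 and the system is completely observable.

-729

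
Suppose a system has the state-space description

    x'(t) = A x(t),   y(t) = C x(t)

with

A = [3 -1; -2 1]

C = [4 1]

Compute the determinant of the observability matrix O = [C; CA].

-22

CA = [[10, -3]]
Observability matrix O = [C; CA] = [[4, 1], [10, -3]]
det(O) = 4·(-3) - 1·10 = -12 - 10 = -22
Since det(O) ≠ 0, rank(O) = 2 and the system is completely observable.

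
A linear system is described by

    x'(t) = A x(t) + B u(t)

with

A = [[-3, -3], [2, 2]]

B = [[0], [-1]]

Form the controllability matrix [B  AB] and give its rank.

2

AB = [[3], [-2]]
Controllability matrix C = [B  AB] = [[0, 3], [-1, -2]]
det(C) = 0·(-2) - 3·(-1) = 0 - (-3) = 3 ≠ 0, so rank(C) = 2.
rank(C) = 2 = n, so the pair (A, B) is completely controllable.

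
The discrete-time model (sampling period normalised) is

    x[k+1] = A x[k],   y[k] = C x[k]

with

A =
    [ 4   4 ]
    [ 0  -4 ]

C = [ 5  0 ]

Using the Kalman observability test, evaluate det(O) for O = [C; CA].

100

CA = [[20, 20]]
Observability matrix O = [C; CA] = [[5, 0], [20, 20]]
det(O) = 5·20 - 0·20 = 100 - 0 = 100
Since det(O) ≠ 0, rank(O) = 2 and the system is completely observable.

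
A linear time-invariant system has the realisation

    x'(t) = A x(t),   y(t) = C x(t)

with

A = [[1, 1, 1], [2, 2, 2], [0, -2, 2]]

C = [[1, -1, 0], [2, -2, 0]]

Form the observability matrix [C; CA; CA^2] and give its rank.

CA = [[-1, -1, -1], [-2, -2, -2]]
CA^2 = [[-3, -1, -5], [-6, -2, -10]]
Observability matrix O = [C; CA; CA^2] = [[1, -1, 0], [2, -2, 0], [-1, -1, -1], [-2, -2, -2], [-3, -1, -5], [-6, -2, -10]]
Take the 3×3 submatrix of O formed by rows 1, 3, 5: [[1, -1, 0], [-1, -1, -1], [-3, -1, -5]]. Its determinant is 1·((-1)·(-5) - (-1)·(-1)) - (-1)·((-1)·(-5) - (-1)·(-3)) + 0·((-1)·(-1) - (-1)·(-3)) = 1·4 - (-1)·2 + 0·(-2) = 6 ≠ 0.
So rank(O) ≥ 3; since O has 3 columns, rank(O) = 3.
rank(O) = 3 = n, so the pair (A, C) is completely observable.

3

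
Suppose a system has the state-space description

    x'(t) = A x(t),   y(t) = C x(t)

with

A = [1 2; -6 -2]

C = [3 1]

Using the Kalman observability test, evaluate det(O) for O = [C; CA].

CA = [[-3, 4]]
Observability matrix O = [C; CA] = [[3, 1], [-3, 4]]
det(O) = 3·4 - 1·(-3) = 12 - (-3) = 15
Since det(O) ≠ 0, rank(O) = 2 and the system is completely observable.

15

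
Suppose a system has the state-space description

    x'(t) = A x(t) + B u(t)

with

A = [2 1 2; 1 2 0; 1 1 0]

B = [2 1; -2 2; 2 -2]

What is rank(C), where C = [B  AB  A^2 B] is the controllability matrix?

3

AB = [[6, 0], [-2, 5], [0, 3]]
A^2B = [[10, 11], [2, 10], [4, 5]]
Controllability matrix C = [B  AB  A^2B] = [[2, 1, 6, 0, 10, 11], [-2, 2, -2, 5, 2, 10], [2, -2, 0, 3, 4, 5]]
Take the 3×3 submatrix of C formed by columns 1, 2, 3: [[2, 1, 6], [-2, 2, -2], [2, -2, 0]]. Its determinant is 2·(2·0 - (-2)·(-2)) - 1·((-2)·0 - (-2)·2) + 6·((-2)·(-2) - 2·2) = 2·(-4) - 1·4 + 6·0 = -12 ≠ 0.
So rank(C) ≥ 3; since C has 3 rows, rank(C) = 3.
rank(C) = 3 = n, so the pair (A, B) is completely controllable.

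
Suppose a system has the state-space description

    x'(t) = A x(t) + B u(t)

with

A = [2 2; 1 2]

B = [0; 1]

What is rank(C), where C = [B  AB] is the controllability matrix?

2

AB = [[2], [2]]
Controllability matrix C = [B  AB] = [[0, 2], [1, 2]]
det(C) = 0·2 - 2·1 = 0 - 2 = -2 ≠ 0, so rank(C) = 2.
rank(C) = 2 = n, so the pair (A, B) is completely controllable.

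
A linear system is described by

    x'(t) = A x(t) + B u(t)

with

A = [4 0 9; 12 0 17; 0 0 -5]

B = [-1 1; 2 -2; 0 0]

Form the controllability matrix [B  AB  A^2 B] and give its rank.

AB = [[-4, 4], [-12, 12], [0, 0]]
A^2B = [[-16, 16], [-48, 48], [0, 0]]
Controllability matrix C = [B  AB  A^2B] = [[-1, 1, -4, 4, -16, 16], [2, -2, -12, 12, -48, 48], [0, 0, 0, 0, 0, 0]]
Row 3 of C is identically zero, so rank(C) ≤ 2.
The 2×2 minor from rows 1, 2, columns 1, 3 is (-1)·(-12) - (-4)·2 = 12 - (-8) = 20 ≠ 0, so rank(C) = 2.
rank(C) = 2 < n = 3, so the pair (A, B) is not completely controllable.

2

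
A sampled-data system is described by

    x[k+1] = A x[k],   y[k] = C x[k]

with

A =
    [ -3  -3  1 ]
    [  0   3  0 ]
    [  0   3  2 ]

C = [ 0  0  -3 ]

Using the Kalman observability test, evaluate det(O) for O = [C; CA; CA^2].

0

CA = [[0, -9, -6]]
CA^2 = [[0, -45, -12]]
Observability matrix O = [C; CA; CA^2] = [[0, 0, -3], [0, -9, -6], [0, -45, -12]]
Expanding along the first row, det(O) = 0·((-9)·(-12) - (-6)·(-45)) - 0·(0·(-12) - (-6)·0) + (-3)·(0·(-45) - (-9)·0) = 0·(-162) - 0·0 + (-3)·0 = 0
Since det(O) = 0, rank(O) < 3 and the system is not completely observable.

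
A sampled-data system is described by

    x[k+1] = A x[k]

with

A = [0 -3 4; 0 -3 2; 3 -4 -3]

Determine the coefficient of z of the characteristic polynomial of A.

Expand det(zI - A) for the 3×3 matrix.
p(z) = z^3 + 6z^2 + 5z - 18.
(Check: constant term = det(-A) = (-1)^3 det A = -18; coefficient of z^2 = -tr A = 6.)
The coefficient of z is 5.

5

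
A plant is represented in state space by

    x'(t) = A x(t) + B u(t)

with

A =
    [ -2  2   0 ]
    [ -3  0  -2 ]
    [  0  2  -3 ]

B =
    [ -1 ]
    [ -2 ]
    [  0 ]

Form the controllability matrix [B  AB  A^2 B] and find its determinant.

AB = [[-2], [3], [-4]]
A^2B = [[10], [14], [18]]
Controllability matrix C = [B  AB  A^2B] = [[-1, -2, 10], [-2, 3, 14], [0, -4, 18]]
Expanding along the first row, det(C) = (-1)·(3·18 - 14·(-4)) - (-2)·((-2)·18 - 14·0) + 10·((-2)·(-4) - 3·0) = (-1)·110 - (-2)·(-36) + 10·8 = -102
Since det(C) ≠ 0, rank(C) = 3 and the system is completely controllable.

-102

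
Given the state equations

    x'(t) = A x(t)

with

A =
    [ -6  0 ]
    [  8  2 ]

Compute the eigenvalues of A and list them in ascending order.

det(sI - A) = s^2 - (tr A)s + det A, with tr A = (-6) + 2 = -4 and det A = (-6)·2 - 0·8 = -12 - 0 = -12.
So p(s) = det(sI - A) = s^2 + 4s - 12.
Factor s^2 + 4s - 12: two numbers with sum -4 and product -12 are 2 and -6, so s^2 + 4s - 12 = (s - 2)(s + 6).
Hence p(s) = (s - 2) (s + 6), with roots -6, 2.
At least one eigenvalue has non-negative real part, so the system is not asymptotically stable.

-6, 2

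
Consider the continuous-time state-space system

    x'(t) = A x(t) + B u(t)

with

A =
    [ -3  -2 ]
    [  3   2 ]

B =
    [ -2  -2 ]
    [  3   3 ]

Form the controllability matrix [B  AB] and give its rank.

AB = [[0, 0], [0, 0]]
Controllability matrix C = [B  AB] = [[-2, -2, 0, 0], [3, 3, 0, 0]]
Every column of C is a scalar multiple of column 1 = [-2, 3] (multipliers 1, 1, 0, 0), so the columns span a one-dimensional space.
C ≠ 0, hence rank(C) = 1.
rank(C) = 1 < n = 2, so the pair (A, B) is not completely controllable.

1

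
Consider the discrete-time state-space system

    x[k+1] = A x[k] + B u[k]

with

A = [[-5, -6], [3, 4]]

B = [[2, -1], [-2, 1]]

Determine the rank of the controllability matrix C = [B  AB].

1

AB = [[2, -1], [-2, 1]]
Controllability matrix C = [B  AB] = [[2, -1, 2, -1], [-2, 1, -2, 1]]
Every column of C is a scalar multiple of column 1 = [2, -2] (multipliers 1, -1/2, 1, -1/2), so the columns span a one-dimensional space.
C ≠ 0, hence rank(C) = 1.
rank(C) = 1 < n = 2, so the pair (A, B) is not completely controllable.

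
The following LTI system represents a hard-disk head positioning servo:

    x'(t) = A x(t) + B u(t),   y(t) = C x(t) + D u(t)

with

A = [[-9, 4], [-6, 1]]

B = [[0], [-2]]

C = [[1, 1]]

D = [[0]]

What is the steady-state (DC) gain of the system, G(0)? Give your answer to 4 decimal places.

-1.7333

G(0) = C(-A)^{-1}B + D = -C A^{-1} B + D.
det A = 15, so A^{-1} = (1/15)·adj(A) = [[1/15, -4/15], [2/5, -3/5]]
A^{-1} B = [8/15, 6/5]^T
C A^{-1} B = 26/15
G(0) = D - C A^{-1} B = 0 - (26/15) = -26/15 ≈ -1.7333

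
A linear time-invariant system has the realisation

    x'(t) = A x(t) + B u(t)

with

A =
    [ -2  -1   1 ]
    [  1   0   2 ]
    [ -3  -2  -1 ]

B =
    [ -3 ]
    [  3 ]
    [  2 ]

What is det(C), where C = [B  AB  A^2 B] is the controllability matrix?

AB = [[5], [1], [1]]
A^2B = [[-10], [7], [-18]]
Controllability matrix C = [B  AB  A^2B] = [[-3, 5, -10], [3, 1, 7], [2, 1, -18]]
Expanding along the first row, det(C) = (-3)·(1·(-18) - 7·1) - 5·(3·(-18) - 7·2) + (-10)·(3·1 - 1·2) = (-3)·(-25) - 5·(-68) + (-10)·1 = 405
Since det(C) ≠ 0, rank(C) = 3 and the system is completely controllable.

405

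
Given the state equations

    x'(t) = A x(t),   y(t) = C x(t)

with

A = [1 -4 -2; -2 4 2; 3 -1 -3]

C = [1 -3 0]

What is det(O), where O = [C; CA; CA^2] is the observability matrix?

CA = [[7, -16, -8]]
CA^2 = [[15, -84, -22]]
Observability matrix O = [C; CA; CA^2] = [[1, -3, 0], [7, -16, -8], [15, -84, -22]]
Expanding along the first row, det(O) = 1·((-16)·(-22) - (-8)·(-84)) - (-3)·(7·(-22) - (-8)·15) + 0·(7·(-84) - (-16)·15) = 1·(-320) - (-3)·(-34) + 0·(-348) = -422
Since det(O) ≠ 0, rank(O) = 3 and the system is completely observable.

-422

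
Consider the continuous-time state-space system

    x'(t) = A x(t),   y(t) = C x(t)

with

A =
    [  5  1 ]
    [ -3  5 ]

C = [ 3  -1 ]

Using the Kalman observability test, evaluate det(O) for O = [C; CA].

12

CA = [[18, -2]]
Observability matrix O = [C; CA] = [[3, -1], [18, -2]]
det(O) = 3·(-2) - (-1)·18 = -6 - (-18) = 12
Since det(O) ≠ 0, rank(O) = 2 and the system is completely observable.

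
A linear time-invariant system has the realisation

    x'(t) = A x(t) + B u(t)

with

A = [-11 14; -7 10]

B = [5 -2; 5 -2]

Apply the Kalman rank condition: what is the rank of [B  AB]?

1

AB = [[15, -6], [15, -6]]
Controllability matrix C = [B  AB] = [[5, -2, 15, -6], [5, -2, 15, -6]]
Every column of C is a scalar multiple of column 1 = [5, 5] (multipliers 1, -2/5, 3, -6/5), so the columns span a one-dimensional space.
C ≠ 0, hence rank(C) = 1.
rank(C) = 1 < n = 2, so the pair (A, B) is not completely controllable.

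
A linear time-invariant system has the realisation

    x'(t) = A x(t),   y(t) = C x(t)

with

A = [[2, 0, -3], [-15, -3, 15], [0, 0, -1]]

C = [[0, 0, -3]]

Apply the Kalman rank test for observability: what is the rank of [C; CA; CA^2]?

CA = [[0, 0, 3]]
CA^2 = [[0, 0, -3]]
Observability matrix O = [C; CA; CA^2] = [[0, 0, -3], [0, 0, 3], [0, 0, -3]]
Every row of O is a scalar multiple of row 1 = [0, 0, -3] (multipliers 1, -1, 1), so the rows span a one-dimensional space.
O ≠ 0, hence rank(O) = 1.
rank(O) = 1 < n = 3, so the pair (A, C) is not completely observable.

1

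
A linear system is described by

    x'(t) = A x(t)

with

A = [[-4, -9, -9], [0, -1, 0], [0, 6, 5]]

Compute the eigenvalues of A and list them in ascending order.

-4, -1, 5

det(sI - A) = s^3 - (tr A)s^2 + (M11 + M22 + M33)s - det A, where Mii is the 2×2 principal minor of A obtained by deleting row i and column i.
tr A = (-4) + (-1) + 5 = 0; M11 = (-1)·5 - 0·6 = -5 - 0 = -5; M22 = (-4)·5 - (-9)·0 = -20 - 0 = -20; M33 = (-4)·(-1) - (-9)·0 = 4 - 0 = 4; sum of minors = -21.
det A = (-4)·((-1)·5 - 0·6) - (-9)·(0·5 - 0·0) + (-9)·(0·6 - (-1)·0) = (-4)·(-5) - (-9)·0 + (-9)·0 = 20.
So p(s) = det(sI - A) = s^3 - 21s - 20.
Rational-root test: any integer root divides -20. Testing small divisors, s = -1 works: p(-1) = -1 + 0 + 21 + (-20) = 0, so (s + 1) is a factor.
Dividing, p(s) = (s + 1)(s^2 - s - 20).
Factor s^2 - s - 20: two numbers with sum 1 and product -20 are 5 and -4, so s^2 - s - 20 = (s - 5)(s + 4).
Hence p(s) = (s - 5) (s + 1) (s + 4), with roots -4, -1, 5.
At least one eigenvalue has non-negative real part, so the system is not asymptotically stable.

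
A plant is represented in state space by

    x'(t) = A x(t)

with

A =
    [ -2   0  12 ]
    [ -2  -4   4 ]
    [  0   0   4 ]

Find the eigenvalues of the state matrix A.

det(sI - A) = s^3 - (tr A)s^2 + (M11 + M22 + M33)s - det A, where Mii is the 2×2 principal minor of A obtained by deleting row i and column i.
tr A = (-2) + (-4) + 4 = -2; M11 = (-4)·4 - 4·0 = -16 - 0 = -16; M22 = (-2)·4 - 12·0 = -8 - 0 = -8; M33 = (-2)·(-4) - 0·(-2) = 8 - 0 = 8; sum of minors = -16.
det A = (-2)·((-4)·4 - 4·0) - 0·((-2)·4 - 4·0) + 12·((-2)·0 - (-4)·0) = (-2)·(-16) - 0·(-8) + 12·0 = 32.
So p(s) = det(sI - A) = s^3 + 2s^2 - 16s - 32.
Rational-root test: any integer root divides -32. Testing small divisors, s = -2 works: p(-2) = -8 + 8 + 32 + (-32) = 0, so (s + 2) is a factor.
Dividing, p(s) = (s + 2)(s^2 - 16).
Factor s^2 - 16: two numbers with sum 0 and product -16 are 4 and -4, so s^2 - 16 = (s - 4)(s + 4).
Hence p(s) = (s - 4) (s + 2) (s + 4), with roots -4, -2, 4.
At least one eigenvalue has non-negative real part, so the system is not asymptotically stable.

-4, -2, 4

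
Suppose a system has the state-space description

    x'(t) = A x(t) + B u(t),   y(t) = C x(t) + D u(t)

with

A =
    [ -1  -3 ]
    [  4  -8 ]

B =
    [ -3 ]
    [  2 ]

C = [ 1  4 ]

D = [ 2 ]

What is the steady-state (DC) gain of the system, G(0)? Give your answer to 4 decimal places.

G(0) = C(-A)^{-1}B + D = -C A^{-1} B + D.
det A = 20, so A^{-1} = (1/20)·adj(A) = [[-2/5, 3/20], [-1/5, -1/20]]
A^{-1} B = [3/2, 1/2]^T
C A^{-1} B = 7/2
G(0) = D - C A^{-1} B = 2 - (7/2) = -3/2 ≈ -1.5000

-1.5000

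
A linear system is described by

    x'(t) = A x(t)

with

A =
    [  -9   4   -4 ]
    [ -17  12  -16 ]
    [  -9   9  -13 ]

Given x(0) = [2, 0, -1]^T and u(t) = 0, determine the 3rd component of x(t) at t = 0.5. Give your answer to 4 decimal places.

-1.5489

det(sI - A) = s^3 - (tr A)s^2 + (M11 + M22 + M33)s - det A, where Mii is the 2×2 principal minor of A obtained by deleting row i and column i.
tr A = (-9) + 12 + (-13) = -10; M11 = 12·(-13) - (-16)·9 = -156 - (-144) = -12; M22 = (-9)·(-13) - (-4)·(-9) = 117 - 36 = 81; M33 = (-9)·12 - 4·(-17) = -108 - (-68) = -40; sum of minors = 29.
det A = (-9)·(12·(-13) - (-16)·9) - 4·((-17)·(-13) - (-16)·(-9)) + (-4)·((-17)·9 - 12·(-9)) = (-9)·(-12) - 4·77 + (-4)·(-45) = -20.
So p(s) = det(sI - A) = s^3 + 10s^2 + 29s + 20.
Rational-root test: any integer root divides 20. Testing small divisors, s = -1 works: p(-1) = -1 + 10 + (-29) + 20 = 0, so (s + 1) is a factor.
Dividing, p(s) = (s + 1)(s^2 + 9s + 20).
Factor s^2 + 9s + 20: two numbers with sum -9 and product 20 are -4 and -5, so s^2 + 9s + 20 = (s + 4)(s + 5).
Hence p(s) = (s + 1) (s + 4) (s + 5), with roots -5, -4, -1.
The eigenvalues -5, -4, -1 are distinct and real, so A is diagonalisable and x(t) = e^{At} x(0) = V diag(e^{λ_i t}) V^{-1} x(0), where the columns of V are the eigenvectors.
λ = -5: A - (-5)I = [[-4, 4, -4], [-17, 17, -16], [-9, 9, -8]]. v must be orthogonal to every row; (row 1) × (row 2) = [4, 4, 0], so take v_1 = [1, 1, 0]^T.
λ = -4: A - (-4)I = [[-5, 4, -4], [-17, 16, -16], [-9, 9, -9]]. v must be orthogonal to every row; (row 1) × (row 2) = [0, -12, -12], so take v_2 = [0, -1, -1]^T.
λ = -1: A - (-1)I = [[-8, 4, -4], [-17, 13, -16], [-9, 9, -12]]. v must be orthogonal to every row; (row 1) × (row 2) = [-12, -60, -36], so take v_3 = [1, 5, 3]^T.
V = [v_1 v_2 v_3] = [[1, 0, 1], [1, -1, 5], [0, -1, 3]] has det V = 1, so V^{-1} = adj(V)/det V = [[2, -1, 1], [-3, 3, -4], [-1, 1, -1]].
Modal coordinates z(0) = V^{-1} x(0): 2·2 + (-1)·0 + 1·(-1) = 3; (-3)·2 + 3·0 + (-4)·(-1) = -2; (-1)·2 + 1·0 + (-1)·(-1) = -1; so z(0) = [3, -2, -1]^T.
x_3(t) = Σ_i (v_i)_3 · z_i(0) · e^{λ_i t} (row 3 of V times the modal terms).
x_3(0.5) = 0·3·e^{-5·0.5} + (-1)·(-2)·e^{-4·0.5} + 3·(-1)·e^{-1·0.5} = 0·0.082085 + 2·0.135335 + (-3)·0.606531 = -1.5489.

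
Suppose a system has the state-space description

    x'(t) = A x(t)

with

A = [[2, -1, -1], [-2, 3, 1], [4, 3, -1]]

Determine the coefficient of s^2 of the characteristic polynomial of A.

Expand det(sI - A) for the 3×3 matrix.
p(s) = s^3 - 4s^2 - 4.
(Check: constant term = det(-A) = (-1)^3 det A = -4; coefficient of s^2 = -tr A = -4.)
The coefficient of s^2 is -4.

-4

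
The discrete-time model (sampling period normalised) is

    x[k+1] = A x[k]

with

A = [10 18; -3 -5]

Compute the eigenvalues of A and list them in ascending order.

1, 4

det(zI - A) = z^2 - (tr A)z + det A, with tr A = 10 + (-5) = 5 and det A = 10·(-5) - 18·(-3) = -50 - (-54) = 4.
So p(z) = det(zI - A) = z^2 - 5z + 4.
Factor z^2 - 5z + 4: two numbers with sum 5 and product 4 are 4 and 1, so z^2 - 5z + 4 = (z - 4)(z - 1).
Hence p(z) = (z - 4) (z - 1), with roots 1, 4.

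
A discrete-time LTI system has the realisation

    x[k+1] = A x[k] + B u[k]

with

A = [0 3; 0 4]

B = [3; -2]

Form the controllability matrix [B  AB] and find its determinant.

-36

AB = [[-6], [-8]]
Controllability matrix C = [B  AB] = [[3, -6], [-2, -8]]
det(C) = 3·(-8) - (-6)·(-2) = -24 - 12 = -36
Since det(C) ≠ 0, rank(C) = 2 and the system is completely controllable.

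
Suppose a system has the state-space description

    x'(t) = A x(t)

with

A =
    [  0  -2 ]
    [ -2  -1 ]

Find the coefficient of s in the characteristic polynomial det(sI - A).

For a 2×2 matrix, det(sI - A) = s^2 - (tr A)s + det A.
tr A = -1, det A = -4.
So p(s) = s^2 + s - 4.
The coefficient of s is 1.

1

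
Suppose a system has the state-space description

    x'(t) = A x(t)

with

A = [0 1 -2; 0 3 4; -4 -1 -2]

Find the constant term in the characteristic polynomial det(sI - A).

40

Expand det(sI - A) for the 3×3 matrix.
p(s) = s^3 - s^2 - 10s + 40.
(Check: constant term = det(-A) = (-1)^3 det A = 40; coefficient of s^2 = -tr A = -1.)
The constant term is 40.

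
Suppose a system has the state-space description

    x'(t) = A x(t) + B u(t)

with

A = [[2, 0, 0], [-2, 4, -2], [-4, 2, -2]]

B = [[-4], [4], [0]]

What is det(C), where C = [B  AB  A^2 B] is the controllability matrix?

2560

AB = [[-8], [24], [24]]
A^2B = [[-16], [64], [32]]
Controllability matrix C = [B  AB  A^2B] = [[-4, -8, -16], [4, 24, 64], [0, 24, 32]]
Expanding along the first row, det(C) = (-4)·(24·32 - 64·24) - (-8)·(4·32 - 64·0) + (-16)·(4·24 - 24·0) = (-4)·(-768) - (-8)·128 + (-16)·96 = 2560
Since det(C) ≠ 0, rank(C) = 3 and the system is completely controllable.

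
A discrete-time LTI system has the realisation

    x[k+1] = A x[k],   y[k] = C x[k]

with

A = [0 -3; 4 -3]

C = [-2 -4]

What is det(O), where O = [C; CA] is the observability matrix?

CA = [[-16, 18]]
Observability matrix O = [C; CA] = [[-2, -4], [-16, 18]]
det(O) = (-2)·18 - (-4)·(-16) = -36 - 64 = -100
Since det(O) ≠ 0, rank(O) = 2 and the system is completely observable.

-100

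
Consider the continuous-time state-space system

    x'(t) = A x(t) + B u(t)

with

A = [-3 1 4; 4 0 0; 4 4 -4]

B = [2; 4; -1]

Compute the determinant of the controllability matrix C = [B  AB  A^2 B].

AB = [[-6], [8], [28]]
A^2B = [[138], [-24], [-104]]
Controllability matrix C = [B  AB  A^2B] = [[2, -6, 138], [4, 8, -24], [-1, 28, -104]]
Expanding along the first row, det(C) = 2·(8·(-104) - (-24)·28) - (-6)·(4·(-104) - (-24)·(-1)) + 138·(4·28 - 8·(-1)) = 2·(-160) - (-6)·(-440) + 138·120 = 13600
Since det(C) ≠ 0, rank(C) = 3 and the system is completely controllable.

13600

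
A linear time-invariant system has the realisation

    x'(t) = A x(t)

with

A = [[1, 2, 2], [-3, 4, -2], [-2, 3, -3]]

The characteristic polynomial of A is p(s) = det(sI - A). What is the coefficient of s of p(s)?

5

Expand det(sI - A) for the 3×3 matrix.
p(s) = s^3 - 2s^2 + 5s + 18.
(Check: constant term = det(-A) = (-1)^3 det A = 18; coefficient of s^2 = -tr A = -2.)
The coefficient of s is 5.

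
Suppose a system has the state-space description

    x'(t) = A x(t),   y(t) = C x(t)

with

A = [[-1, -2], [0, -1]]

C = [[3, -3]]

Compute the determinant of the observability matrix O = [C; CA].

-18

CA = [[-3, -3]]
Observability matrix O = [C; CA] = [[3, -3], [-3, -3]]
det(O) = 3·(-3) - (-3)·(-3) = -9 - 9 = -18
Since det(O) ≠ 0, rank(O) = 2 and the system is completely observable.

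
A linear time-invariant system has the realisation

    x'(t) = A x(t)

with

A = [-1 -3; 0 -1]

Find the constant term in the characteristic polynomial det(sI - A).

For a 2×2 matrix, det(sI - A) = s^2 - (tr A)s + det A.
tr A = -2, det A = 1.
So p(s) = s^2 + 2s + 1.
The constant term is 1.

1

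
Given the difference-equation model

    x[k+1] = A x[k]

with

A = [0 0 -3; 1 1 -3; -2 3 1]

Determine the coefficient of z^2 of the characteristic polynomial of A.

Expand det(zI - A) for the 3×3 matrix.
p(z) = z^3 - 2z^2 + 4z + 15.
(Check: constant term = det(-A) = (-1)^3 det A = 15; coefficient of z^2 = -tr A = -2.)
The coefficient of z^2 is -2.

-2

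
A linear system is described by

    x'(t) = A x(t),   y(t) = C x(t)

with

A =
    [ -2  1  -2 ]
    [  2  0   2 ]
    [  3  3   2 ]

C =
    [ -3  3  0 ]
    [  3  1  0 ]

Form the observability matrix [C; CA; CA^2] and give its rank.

3

CA = [[12, -3, 12], [-4, 3, -4]]
CA^2 = [[6, 48, -6], [2, -16, 6]]
Observability matrix O = [C; CA; CA^2] = [[-3, 3, 0], [3, 1, 0], [12, -3, 12], [-4, 3, -4], [6, 48, -6], [2, -16, 6]]
Take the 3×3 submatrix of O formed by rows 1, 2, 3: [[-3, 3, 0], [3, 1, 0], [12, -3, 12]]. Its determinant is (-3)·(1·12 - 0·(-3)) - 3·(3·12 - 0·12) + 0·(3·(-3) - 1·12) = (-3)·12 - 3·36 + 0·(-21) = -144 ≠ 0.
So rank(O) ≥ 3; since O has 3 columns, rank(O) = 3.
rank(O) = 3 = n, so the pair (A, C) is completely observable.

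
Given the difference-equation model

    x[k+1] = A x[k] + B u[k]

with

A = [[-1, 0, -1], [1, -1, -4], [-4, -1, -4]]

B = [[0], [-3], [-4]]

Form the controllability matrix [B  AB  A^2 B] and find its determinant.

AB = [[4], [19], [19]]
A^2B = [[-23], [-91], [-111]]
Controllability matrix C = [B  AB  A^2B] = [[0, 4, -23], [-3, 19, -91], [-4, 19, -111]]
Expanding along the first row, det(C) = 0·(19·(-111) - (-91)·19) - 4·((-3)·(-111) - (-91)·(-4)) + (-23)·((-3)·19 - 19·(-4)) = 0·(-380) - 4·(-31) + (-23)·19 = -313
Since det(C) ≠ 0, rank(C) = 3 and the system is completely controllable.

-313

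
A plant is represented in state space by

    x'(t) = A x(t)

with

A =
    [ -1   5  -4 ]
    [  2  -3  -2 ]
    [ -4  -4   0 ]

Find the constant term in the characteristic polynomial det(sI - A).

-128

Expand det(sI - A) for the 3×3 matrix.
p(s) = s^3 + 4s^2 - 31s - 128.
(Check: constant term = det(-A) = (-1)^3 det A = -128; coefficient of s^2 = -tr A = 4.)
The constant term is -128.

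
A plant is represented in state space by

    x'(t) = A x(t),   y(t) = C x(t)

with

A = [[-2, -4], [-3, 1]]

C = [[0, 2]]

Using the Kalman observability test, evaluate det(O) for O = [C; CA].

12

CA = [[-6, 2]]
Observability matrix O = [C; CA] = [[0, 2], [-6, 2]]
det(O) = 0·2 - 2·(-6) = 0 - (-12) = 12
Since det(O) ≠ 0, rank(O) = 2 and the system is completely observable.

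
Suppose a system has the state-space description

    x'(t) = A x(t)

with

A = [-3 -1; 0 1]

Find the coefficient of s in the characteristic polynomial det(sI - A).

For a 2×2 matrix, det(sI - A) = s^2 - (tr A)s + det A.
tr A = -2, det A = -3.
So p(s) = s^2 + 2s - 3.
The coefficient of s is 2.

2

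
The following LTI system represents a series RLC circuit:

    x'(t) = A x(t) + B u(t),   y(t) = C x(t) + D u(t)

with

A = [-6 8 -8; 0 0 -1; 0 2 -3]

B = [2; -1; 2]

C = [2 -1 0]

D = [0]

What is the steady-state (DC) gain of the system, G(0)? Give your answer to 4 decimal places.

-0.8333

G(0) = C(-A)^{-1}B + D = -C A^{-1} B + D.
det A = -12, so A^{-1} = (1/-12)·adj(A) = [[-1/6, -2/3, 2/3], [0, -3/2, 1/2], [0, -1, 0]]
A^{-1} B = [5/3, 5/2, 1]^T
C A^{-1} B = 5/6
G(0) = D - C A^{-1} B = 0 - (5/6) = -5/6 ≈ -0.8333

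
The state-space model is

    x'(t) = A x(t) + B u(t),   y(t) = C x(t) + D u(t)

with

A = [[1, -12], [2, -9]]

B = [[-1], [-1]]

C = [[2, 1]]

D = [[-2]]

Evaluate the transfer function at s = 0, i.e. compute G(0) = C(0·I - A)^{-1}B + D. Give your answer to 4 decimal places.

-1.6667

G(0) = C(-A)^{-1}B + D = -C A^{-1} B + D.
det A = 15, so A^{-1} = (1/15)·adj(A) = [[-3/5, 4/5], [-2/15, 1/15]]
A^{-1} B = [-1/5, 1/15]^T
C A^{-1} B = -1/3
G(0) = D - C A^{-1} B = -2 - (-1/3) = -5/3 ≈ -1.6667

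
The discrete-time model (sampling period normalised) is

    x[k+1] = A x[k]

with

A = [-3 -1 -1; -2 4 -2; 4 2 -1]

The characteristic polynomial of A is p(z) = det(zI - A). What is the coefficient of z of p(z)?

Expand det(zI - A) for the 3×3 matrix.
p(z) = z^3 - 7z - 30.
(Check: constant term = det(-A) = (-1)^3 det A = -30; coefficient of z^2 = -tr A = 0.)
The coefficient of z is -7.

-7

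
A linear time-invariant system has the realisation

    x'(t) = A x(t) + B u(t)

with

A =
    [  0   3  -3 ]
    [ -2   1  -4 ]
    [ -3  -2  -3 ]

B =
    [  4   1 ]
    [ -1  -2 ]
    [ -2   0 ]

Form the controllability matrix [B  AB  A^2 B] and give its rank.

3

AB = [[3, -6], [-1, -4], [-4, 1]]
A^2B = [[9, -15], [9, 4], [5, 23]]
Controllability matrix C = [B  AB  A^2B] = [[4, 1, 3, -6, 9, -15], [-1, -2, -1, -4, 9, 4], [-2, 0, -4, 1, 5, 23]]
Take the 3×3 submatrix of C formed by columns 1, 2, 3: [[4, 1, 3], [-1, -2, -1], [-2, 0, -4]]. Its determinant is 4·((-2)·(-4) - (-1)·0) - 1·((-1)·(-4) - (-1)·(-2)) + 3·((-1)·0 - (-2)·(-2)) = 4·8 - 1·2 + 3·(-4) = 18 ≠ 0.
So rank(C) ≥ 3; since C has 3 rows, rank(C) = 3.
rank(C) = 3 = n, so the pair (A, B) is completely controllable.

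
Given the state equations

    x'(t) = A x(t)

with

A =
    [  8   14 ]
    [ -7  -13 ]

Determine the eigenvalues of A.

-6, 1

det(sI - A) = s^2 - (tr A)s + det A, with tr A = 8 + (-13) = -5 and det A = 8·(-13) - 14·(-7) = -104 - (-98) = -6.
So p(s) = det(sI - A) = s^2 + 5s - 6.
Factor s^2 + 5s - 6: two numbers with sum -5 and product -6 are 1 and -6, so s^2 + 5s - 6 = (s - 1)(s + 6).
Hence p(s) = (s - 1) (s + 6), with roots -6, 1.
At least one eigenvalue has non-negative real part, so the system is not asymptotically stable.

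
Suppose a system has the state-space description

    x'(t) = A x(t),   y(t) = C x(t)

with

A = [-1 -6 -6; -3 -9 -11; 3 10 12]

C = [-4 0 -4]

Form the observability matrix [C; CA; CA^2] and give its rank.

2

CA = [[-8, -16, -24]]
CA^2 = [[-16, -48, -64]]
Observability matrix O = [C; CA; CA^2] = [[-4, 0, -4], [-8, -16, -24], [-16, -48, -64]]
The columns c1, c2, c3 of O are linearly dependent: -c1 - c2 + c3 = 0 (check each entry), so rank(O) ≤ 2.
The 2×2 minor from rows 1, 2, columns 1, 2 is (-4)·(-16) - 0·(-8) = 64 - 0 = 64 ≠ 0, so rank(O) = 2.
rank(O) = 2 < n = 3, so the pair (A, C) is not completely observable.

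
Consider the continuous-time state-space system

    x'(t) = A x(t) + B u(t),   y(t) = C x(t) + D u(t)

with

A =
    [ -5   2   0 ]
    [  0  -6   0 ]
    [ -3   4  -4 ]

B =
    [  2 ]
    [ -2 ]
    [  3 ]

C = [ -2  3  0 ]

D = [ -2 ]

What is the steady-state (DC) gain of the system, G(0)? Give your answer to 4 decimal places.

G(0) = C(-A)^{-1}B + D = -C A^{-1} B + D.
det A = -120, so A^{-1} = (1/-120)·adj(A) = [[-1/5, -1/15, 0], [0, -1/6, 0], [3/20, -7/60, -1/4]]
A^{-1} B = [-4/15, 1/3, -13/60]^T
C A^{-1} B = 23/15
G(0) = D - C A^{-1} B = -2 - (23/15) = -53/15 ≈ -3.5333

-3.5333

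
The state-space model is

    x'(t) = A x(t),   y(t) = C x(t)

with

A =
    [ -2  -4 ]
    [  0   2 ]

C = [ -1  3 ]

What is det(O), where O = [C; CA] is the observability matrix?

-16

CA = [[2, 10]]
Observability matrix O = [C; CA] = [[-1, 3], [2, 10]]
det(O) = (-1)·10 - 3·2 = -10 - 6 = -16
Since det(O) ≠ 0, rank(O) = 2 and the system is completely observable.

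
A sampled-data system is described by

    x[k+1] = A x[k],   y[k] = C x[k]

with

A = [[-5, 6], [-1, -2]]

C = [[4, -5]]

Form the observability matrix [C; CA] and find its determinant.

61

CA = [[-15, 34]]
Observability matrix O = [C; CA] = [[4, -5], [-15, 34]]
det(O) = 4·34 - (-5)·(-15) = 136 - 75 = 61
Since det(O) ≠ 0, rank(O) = 2 and the system is completely observable.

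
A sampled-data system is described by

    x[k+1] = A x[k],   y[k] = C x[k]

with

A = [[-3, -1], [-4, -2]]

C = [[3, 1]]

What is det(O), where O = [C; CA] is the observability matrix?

CA = [[-13, -5]]
Observability matrix O = [C; CA] = [[3, 1], [-13, -5]]
det(O) = 3·(-5) - 1·(-13) = -15 - (-13) = -2
Since det(O) ≠ 0, rank(O) = 2 and the system is completely observable.

-2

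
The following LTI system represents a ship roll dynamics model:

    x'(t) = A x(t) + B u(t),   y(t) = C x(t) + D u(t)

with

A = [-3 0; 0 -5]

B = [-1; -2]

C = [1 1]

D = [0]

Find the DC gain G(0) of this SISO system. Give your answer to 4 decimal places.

G(0) = C(-A)^{-1}B + D = -C A^{-1} B + D.
det A = 15, so A^{-1} = (1/15)·adj(A) = [[-1/3, 0], [0, -1/5]]
A^{-1} B = [1/3, 2/5]^T
C A^{-1} B = 11/15
G(0) = D - C A^{-1} B = 0 - (11/15) = -11/15 ≈ -0.7333

-0.7333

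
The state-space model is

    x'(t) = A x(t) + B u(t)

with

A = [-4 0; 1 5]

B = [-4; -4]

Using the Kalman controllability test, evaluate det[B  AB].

AB = [[16], [-24]]
Controllability matrix C = [B  AB] = [[-4, 16], [-4, -24]]
det(C) = (-4)·(-24) - 16·(-4) = 96 - (-64) = 160
Since det(C) ≠ 0, rank(C) = 2 and the system is completely controllable.

160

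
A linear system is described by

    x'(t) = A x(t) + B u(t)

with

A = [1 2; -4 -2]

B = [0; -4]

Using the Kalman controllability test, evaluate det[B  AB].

-32

AB = [[-8], [8]]
Controllability matrix C = [B  AB] = [[0, -8], [-4, 8]]
det(C) = 0·8 - (-8)·(-4) = 0 - 32 = -32
Since det(C) ≠ 0, rank(C) = 2 and the system is completely controllable.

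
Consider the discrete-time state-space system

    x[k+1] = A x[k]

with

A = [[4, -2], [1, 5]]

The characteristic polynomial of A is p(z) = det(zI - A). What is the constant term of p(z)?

For a 2×2 matrix, det(zI - A) = z^2 - (tr A)z + det A.
tr A = 9, det A = 22.
So p(z) = z^2 - 9z + 22.
The constant term is 22.

22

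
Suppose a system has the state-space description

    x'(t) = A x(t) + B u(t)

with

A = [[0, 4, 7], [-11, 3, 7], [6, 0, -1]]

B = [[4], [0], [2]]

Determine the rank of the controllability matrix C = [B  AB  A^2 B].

AB = [[14], [-30], [22]]
A^2B = [[34], [-90], [62]]
Controllability matrix C = [B  AB  A^2B] = [[4, 14, 34], [0, -30, -90], [2, 22, 62]]
The rows r1, r2, r3 of C are linearly dependent: -r1 + r2 + 2·r3 = 0 (check each entry), so rank(C) ≤ 2.
The 2×2 minor from rows 1, 2, columns 1, 2 is 4·(-30) - 14·0 = -120 - 0 = -120 ≠ 0, so rank(C) = 2.
rank(C) = 2 < n = 3, so the pair (A, B) is not completely controllable.

2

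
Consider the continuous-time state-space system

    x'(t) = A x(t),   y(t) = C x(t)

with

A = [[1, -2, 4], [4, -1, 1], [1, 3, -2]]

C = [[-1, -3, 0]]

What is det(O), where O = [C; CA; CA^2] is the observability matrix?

CA = [[-13, 5, -7]]
CA^2 = [[0, 0, -33]]
Observability matrix O = [C; CA; CA^2] = [[-1, -3, 0], [-13, 5, -7], [0, 0, -33]]
Expanding along the first row, det(O) = (-1)·(5·(-33) - (-7)·0) - (-3)·((-13)·(-33) - (-7)·0) + 0·((-13)·0 - 5·0) = (-1)·(-165) - (-3)·429 + 0·0 = 1452
Since det(O) ≠ 0, rank(O) = 3 and the system is completely observable.

1452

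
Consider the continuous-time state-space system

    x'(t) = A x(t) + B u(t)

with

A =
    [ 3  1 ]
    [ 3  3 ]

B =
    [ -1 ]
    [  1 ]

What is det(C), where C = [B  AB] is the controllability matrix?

2

AB = [[-2], [0]]
Controllability matrix C = [B  AB] = [[-1, -2], [1, 0]]
det(C) = (-1)·0 - (-2)·1 = 0 - (-2) = 2
Since det(C) ≠ 0, rank(C) = 2 and the system is completely controllable.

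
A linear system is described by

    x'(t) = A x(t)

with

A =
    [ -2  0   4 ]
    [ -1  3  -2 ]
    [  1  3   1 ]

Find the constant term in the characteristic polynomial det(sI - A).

42

Expand det(sI - A) for the 3×3 matrix.
p(s) = s^3 - 2s^2 - 3s + 42.
(Check: constant term = det(-A) = (-1)^3 det A = 42; coefficient of s^2 = -tr A = -2.)
The constant term is 42.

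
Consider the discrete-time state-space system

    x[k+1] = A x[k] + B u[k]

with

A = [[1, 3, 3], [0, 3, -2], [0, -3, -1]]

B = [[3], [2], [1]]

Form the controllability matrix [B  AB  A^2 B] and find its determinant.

864

AB = [[12], [4], [-7]]
A^2B = [[3], [26], [-5]]
Controllability matrix C = [B  AB  A^2B] = [[3, 12, 3], [2, 4, 26], [1, -7, -5]]
Expanding along the first row, det(C) = 3·(4·(-5) - 26·(-7)) - 12·(2·(-5) - 26·1) + 3·(2·(-7) - 4·1) = 3·162 - 12·(-36) + 3·(-18) = 864
Since det(C) ≠ 0, rank(C) = 3 and the system is completely controllable.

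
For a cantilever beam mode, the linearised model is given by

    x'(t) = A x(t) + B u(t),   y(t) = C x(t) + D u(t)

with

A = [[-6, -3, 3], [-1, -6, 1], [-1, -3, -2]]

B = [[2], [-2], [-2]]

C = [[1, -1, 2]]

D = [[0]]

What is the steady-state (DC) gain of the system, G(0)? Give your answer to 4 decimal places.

-0.1333

G(0) = C(-A)^{-1}B + D = -C A^{-1} B + D.
det A = -90, so A^{-1} = (1/-90)·adj(A) = [[-1/6, 1/6, -1/6], [1/30, -1/6, -1/30], [1/30, 1/6, -11/30]]
A^{-1} B = [-1/3, 7/15, 7/15]^T
C A^{-1} B = 2/15
G(0) = D - C A^{-1} B = 0 - (2/15) = -2/15 ≈ -0.1333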